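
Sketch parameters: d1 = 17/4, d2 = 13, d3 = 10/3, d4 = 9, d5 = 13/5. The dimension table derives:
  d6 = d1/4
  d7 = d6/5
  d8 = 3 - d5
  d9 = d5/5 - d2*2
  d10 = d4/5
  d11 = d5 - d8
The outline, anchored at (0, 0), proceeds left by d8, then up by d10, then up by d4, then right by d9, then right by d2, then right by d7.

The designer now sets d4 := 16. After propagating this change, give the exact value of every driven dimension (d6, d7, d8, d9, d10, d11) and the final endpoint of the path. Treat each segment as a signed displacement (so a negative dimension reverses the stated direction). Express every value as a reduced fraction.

Apply edit: d4 := 16
  d6 = d1/4 = 17/16
  d7 = d6/5 = 17/80
  d8 = 3 - d5 = 2/5
  d9 = d5/5 - d2*2 = -637/25
  d10 = d4/5 = 16/5
  d11 = d5 - d8 = 11/5
Walk from origin (0, 0):
  seg 1: left by d8 = 2/5 → (-2/5, 0)
  seg 2: up by d10 = 16/5 → (-2/5, 16/5)
  seg 3: up by d4 = 16 → (-2/5, 96/5)
  seg 4: right by d9 = -637/25 → (-647/25, 96/5)
  seg 5: right by d2 = 13 → (-322/25, 96/5)
  seg 6: right by d7 = 17/80 → (-5067/400, 96/5)

d6 = 17/16
d7 = 17/80
d8 = 2/5
d9 = -637/25
d10 = 16/5
d11 = 11/5
endpoint = (-5067/400, 96/5)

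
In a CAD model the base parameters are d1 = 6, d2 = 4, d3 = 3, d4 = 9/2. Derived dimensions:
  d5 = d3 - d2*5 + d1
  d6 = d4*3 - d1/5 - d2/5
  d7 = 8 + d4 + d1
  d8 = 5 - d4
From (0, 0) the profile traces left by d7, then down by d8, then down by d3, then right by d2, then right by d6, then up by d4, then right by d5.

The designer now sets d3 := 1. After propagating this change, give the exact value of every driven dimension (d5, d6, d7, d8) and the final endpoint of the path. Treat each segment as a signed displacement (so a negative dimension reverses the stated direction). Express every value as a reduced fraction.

Apply edit: d3 := 1
  d5 = d3 - d2*5 + d1 = -13
  d6 = d4*3 - d1/5 - d2/5 = 23/2
  d7 = 8 + d4 + d1 = 37/2
  d8 = 5 - d4 = 1/2
Walk from origin (0, 0):
  seg 1: left by d7 = 37/2 → (-37/2, 0)
  seg 2: down by d8 = 1/2 → (-37/2, -1/2)
  seg 3: down by d3 = 1 → (-37/2, -3/2)
  seg 4: right by d2 = 4 → (-29/2, -3/2)
  seg 5: right by d6 = 23/2 → (-3, -3/2)
  seg 6: up by d4 = 9/2 → (-3, 3)
  seg 7: right by d5 = -13 → (-16, 3)

d5 = -13
d6 = 23/2
d7 = 37/2
d8 = 1/2
endpoint = (-16, 3)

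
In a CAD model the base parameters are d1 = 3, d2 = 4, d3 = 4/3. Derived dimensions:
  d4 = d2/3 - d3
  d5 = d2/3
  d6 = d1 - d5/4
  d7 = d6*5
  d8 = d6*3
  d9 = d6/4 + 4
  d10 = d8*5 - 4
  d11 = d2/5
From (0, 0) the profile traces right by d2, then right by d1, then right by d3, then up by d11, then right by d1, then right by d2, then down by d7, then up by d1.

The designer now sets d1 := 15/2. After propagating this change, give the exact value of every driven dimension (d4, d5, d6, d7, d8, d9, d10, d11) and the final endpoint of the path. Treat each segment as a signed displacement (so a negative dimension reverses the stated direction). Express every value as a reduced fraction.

d4 = 0
d5 = 4/3
d6 = 43/6
d7 = 215/6
d8 = 43/2
d9 = 139/24
d10 = 207/2
d11 = 4/5
endpoint = (73/3, -413/15)

Apply edit: d1 := 15/2
  d4 = d2/3 - d3 = 0
  d5 = d2/3 = 4/3
  d6 = d1 - d5/4 = 43/6
  d7 = d6*5 = 215/6
  d8 = d6*3 = 43/2
  d9 = d6/4 + 4 = 139/24
  d10 = d8*5 - 4 = 207/2
  d11 = d2/5 = 4/5
Walk from origin (0, 0):
  seg 1: right by d2 = 4 → (4, 0)
  seg 2: right by d1 = 15/2 → (23/2, 0)
  seg 3: right by d3 = 4/3 → (77/6, 0)
  seg 4: up by d11 = 4/5 → (77/6, 4/5)
  seg 5: right by d1 = 15/2 → (61/3, 4/5)
  seg 6: right by d2 = 4 → (73/3, 4/5)
  seg 7: down by d7 = 215/6 → (73/3, -1051/30)
  seg 8: up by d1 = 15/2 → (73/3, -413/15)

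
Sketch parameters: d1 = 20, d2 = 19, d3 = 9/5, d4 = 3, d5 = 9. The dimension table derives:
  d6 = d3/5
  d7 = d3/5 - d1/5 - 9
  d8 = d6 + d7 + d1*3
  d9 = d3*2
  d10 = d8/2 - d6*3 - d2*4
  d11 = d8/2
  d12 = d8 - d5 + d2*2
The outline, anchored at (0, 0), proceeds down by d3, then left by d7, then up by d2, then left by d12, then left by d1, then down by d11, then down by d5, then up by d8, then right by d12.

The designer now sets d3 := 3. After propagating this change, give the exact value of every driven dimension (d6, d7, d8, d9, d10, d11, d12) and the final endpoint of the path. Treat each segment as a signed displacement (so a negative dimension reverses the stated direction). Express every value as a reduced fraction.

Apply edit: d3 := 3
  d6 = d3/5 = 3/5
  d7 = d3/5 - d1/5 - 9 = -62/5
  d8 = d6 + d7 + d1*3 = 241/5
  d9 = d3*2 = 6
  d10 = d8/2 - d6*3 - d2*4 = -537/10
  d11 = d8/2 = 241/10
  d12 = d8 - d5 + d2*2 = 386/5
Walk from origin (0, 0):
  seg 1: down by d3 = 3 → (0, -3)
  seg 2: left by d7 = -62/5 → (62/5, -3)
  seg 3: up by d2 = 19 → (62/5, 16)
  seg 4: left by d12 = 386/5 → (-324/5, 16)
  seg 5: left by d1 = 20 → (-424/5, 16)
  seg 6: down by d11 = 241/10 → (-424/5, -81/10)
  seg 7: down by d5 = 9 → (-424/5, -171/10)
  seg 8: up by d8 = 241/5 → (-424/5, 311/10)
  seg 9: right by d12 = 386/5 → (-38/5, 311/10)

d6 = 3/5
d7 = -62/5
d8 = 241/5
d9 = 6
d10 = -537/10
d11 = 241/10
d12 = 386/5
endpoint = (-38/5, 311/10)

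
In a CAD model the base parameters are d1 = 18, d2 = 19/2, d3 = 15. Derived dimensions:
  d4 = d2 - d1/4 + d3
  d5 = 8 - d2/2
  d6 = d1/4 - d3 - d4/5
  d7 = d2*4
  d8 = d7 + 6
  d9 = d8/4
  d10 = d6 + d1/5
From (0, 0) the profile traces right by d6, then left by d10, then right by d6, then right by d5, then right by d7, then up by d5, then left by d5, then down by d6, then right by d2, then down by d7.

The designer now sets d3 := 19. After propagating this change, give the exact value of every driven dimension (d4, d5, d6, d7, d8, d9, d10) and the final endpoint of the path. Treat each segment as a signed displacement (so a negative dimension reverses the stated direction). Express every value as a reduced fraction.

d4 = 24
d5 = 13/4
d6 = -193/10
d7 = 38
d8 = 44
d9 = 11
d10 = -157/10
endpoint = (123/5, -309/20)

Apply edit: d3 := 19
  d4 = d2 - d1/4 + d3 = 24
  d5 = 8 - d2/2 = 13/4
  d6 = d1/4 - d3 - d4/5 = -193/10
  d7 = d2*4 = 38
  d8 = d7 + 6 = 44
  d9 = d8/4 = 11
  d10 = d6 + d1/5 = -157/10
Walk from origin (0, 0):
  seg 1: right by d6 = -193/10 → (-193/10, 0)
  seg 2: left by d10 = -157/10 → (-18/5, 0)
  seg 3: right by d6 = -193/10 → (-229/10, 0)
  seg 4: right by d5 = 13/4 → (-393/20, 0)
  seg 5: right by d7 = 38 → (367/20, 0)
  seg 6: up by d5 = 13/4 → (367/20, 13/4)
  seg 7: left by d5 = 13/4 → (151/10, 13/4)
  seg 8: down by d6 = -193/10 → (151/10, 451/20)
  seg 9: right by d2 = 19/2 → (123/5, 451/20)
  seg 10: down by d7 = 38 → (123/5, -309/20)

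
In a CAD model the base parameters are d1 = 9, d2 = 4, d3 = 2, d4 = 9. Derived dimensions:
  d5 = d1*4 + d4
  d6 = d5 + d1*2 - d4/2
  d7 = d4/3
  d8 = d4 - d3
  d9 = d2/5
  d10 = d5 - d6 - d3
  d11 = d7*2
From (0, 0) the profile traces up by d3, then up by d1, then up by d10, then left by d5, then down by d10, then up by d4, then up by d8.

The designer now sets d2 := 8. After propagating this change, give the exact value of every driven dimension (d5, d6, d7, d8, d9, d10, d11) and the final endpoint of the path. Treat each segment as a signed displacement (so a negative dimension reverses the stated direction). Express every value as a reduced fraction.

Apply edit: d2 := 8
  d5 = d1*4 + d4 = 45
  d6 = d5 + d1*2 - d4/2 = 117/2
  d7 = d4/3 = 3
  d8 = d4 - d3 = 7
  d9 = d2/5 = 8/5
  d10 = d5 - d6 - d3 = -31/2
  d11 = d7*2 = 6
Walk from origin (0, 0):
  seg 1: up by d3 = 2 → (0, 2)
  seg 2: up by d1 = 9 → (0, 11)
  seg 3: up by d10 = -31/2 → (0, -9/2)
  seg 4: left by d5 = 45 → (-45, -9/2)
  seg 5: down by d10 = -31/2 → (-45, 11)
  seg 6: up by d4 = 9 → (-45, 20)
  seg 7: up by d8 = 7 → (-45, 27)

d5 = 45
d6 = 117/2
d7 = 3
d8 = 7
d9 = 8/5
d10 = -31/2
d11 = 6
endpoint = (-45, 27)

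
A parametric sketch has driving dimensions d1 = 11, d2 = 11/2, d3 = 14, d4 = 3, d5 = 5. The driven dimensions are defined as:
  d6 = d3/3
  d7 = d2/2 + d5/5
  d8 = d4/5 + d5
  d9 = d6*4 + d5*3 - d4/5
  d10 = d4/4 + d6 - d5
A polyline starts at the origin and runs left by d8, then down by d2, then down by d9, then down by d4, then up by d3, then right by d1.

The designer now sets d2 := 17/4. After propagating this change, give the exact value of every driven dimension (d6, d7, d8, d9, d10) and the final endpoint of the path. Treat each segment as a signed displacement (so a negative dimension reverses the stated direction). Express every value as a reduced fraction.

d6 = 14/3
d7 = 25/8
d8 = 28/5
d9 = 496/15
d10 = 5/12
endpoint = (27/5, -1579/60)

Apply edit: d2 := 17/4
  d6 = d3/3 = 14/3
  d7 = d2/2 + d5/5 = 25/8
  d8 = d4/5 + d5 = 28/5
  d9 = d6*4 + d5*3 - d4/5 = 496/15
  d10 = d4/4 + d6 - d5 = 5/12
Walk from origin (0, 0):
  seg 1: left by d8 = 28/5 → (-28/5, 0)
  seg 2: down by d2 = 17/4 → (-28/5, -17/4)
  seg 3: down by d9 = 496/15 → (-28/5, -2239/60)
  seg 4: down by d4 = 3 → (-28/5, -2419/60)
  seg 5: up by d3 = 14 → (-28/5, -1579/60)
  seg 6: right by d1 = 11 → (27/5, -1579/60)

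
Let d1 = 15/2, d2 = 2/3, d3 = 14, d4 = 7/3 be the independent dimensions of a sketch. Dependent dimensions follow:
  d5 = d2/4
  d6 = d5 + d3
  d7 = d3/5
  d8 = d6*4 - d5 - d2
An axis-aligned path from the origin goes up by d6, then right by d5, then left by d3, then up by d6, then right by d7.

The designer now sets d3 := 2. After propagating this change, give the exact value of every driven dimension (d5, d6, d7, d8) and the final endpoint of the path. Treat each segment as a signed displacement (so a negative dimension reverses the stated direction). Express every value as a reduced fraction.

Apply edit: d3 := 2
  d5 = d2/4 = 1/6
  d6 = d5 + d3 = 13/6
  d7 = d3/5 = 2/5
  d8 = d6*4 - d5 - d2 = 47/6
Walk from origin (0, 0):
  seg 1: up by d6 = 13/6 → (0, 13/6)
  seg 2: right by d5 = 1/6 → (1/6, 13/6)
  seg 3: left by d3 = 2 → (-11/6, 13/6)
  seg 4: up by d6 = 13/6 → (-11/6, 13/3)
  seg 5: right by d7 = 2/5 → (-43/30, 13/3)

d5 = 1/6
d6 = 13/6
d7 = 2/5
d8 = 47/6
endpoint = (-43/30, 13/3)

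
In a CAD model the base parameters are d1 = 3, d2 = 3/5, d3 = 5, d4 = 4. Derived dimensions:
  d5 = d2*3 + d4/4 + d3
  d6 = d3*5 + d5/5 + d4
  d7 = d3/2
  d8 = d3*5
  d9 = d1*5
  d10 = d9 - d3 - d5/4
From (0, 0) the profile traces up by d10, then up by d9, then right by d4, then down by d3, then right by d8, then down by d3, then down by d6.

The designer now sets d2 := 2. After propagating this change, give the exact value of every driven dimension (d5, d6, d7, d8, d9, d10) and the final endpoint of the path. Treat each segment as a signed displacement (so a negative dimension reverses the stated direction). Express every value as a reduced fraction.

Apply edit: d2 := 2
  d5 = d2*3 + d4/4 + d3 = 12
  d6 = d3*5 + d5/5 + d4 = 157/5
  d7 = d3/2 = 5/2
  d8 = d3*5 = 25
  d9 = d1*5 = 15
  d10 = d9 - d3 - d5/4 = 7
Walk from origin (0, 0):
  seg 1: up by d10 = 7 → (0, 7)
  seg 2: up by d9 = 15 → (0, 22)
  seg 3: right by d4 = 4 → (4, 22)
  seg 4: down by d3 = 5 → (4, 17)
  seg 5: right by d8 = 25 → (29, 17)
  seg 6: down by d3 = 5 → (29, 12)
  seg 7: down by d6 = 157/5 → (29, -97/5)

d5 = 12
d6 = 157/5
d7 = 5/2
d8 = 25
d9 = 15
d10 = 7
endpoint = (29, -97/5)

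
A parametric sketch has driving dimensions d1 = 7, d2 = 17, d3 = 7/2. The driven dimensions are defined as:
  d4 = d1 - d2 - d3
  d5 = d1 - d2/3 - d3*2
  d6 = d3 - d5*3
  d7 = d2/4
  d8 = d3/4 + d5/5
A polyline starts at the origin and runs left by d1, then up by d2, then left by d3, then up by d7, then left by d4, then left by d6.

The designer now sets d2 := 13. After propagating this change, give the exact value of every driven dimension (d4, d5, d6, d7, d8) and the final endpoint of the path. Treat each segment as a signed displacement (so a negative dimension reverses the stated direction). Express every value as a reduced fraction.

Apply edit: d2 := 13
  d4 = d1 - d2 - d3 = -19/2
  d5 = d1 - d2/3 - d3*2 = -13/3
  d6 = d3 - d5*3 = 33/2
  d7 = d2/4 = 13/4
  d8 = d3/4 + d5/5 = 1/120
Walk from origin (0, 0):
  seg 1: left by d1 = 7 → (-7, 0)
  seg 2: up by d2 = 13 → (-7, 13)
  seg 3: left by d3 = 7/2 → (-21/2, 13)
  seg 4: up by d7 = 13/4 → (-21/2, 65/4)
  seg 5: left by d4 = -19/2 → (-1, 65/4)
  seg 6: left by d6 = 33/2 → (-35/2, 65/4)

d4 = -19/2
d5 = -13/3
d6 = 33/2
d7 = 13/4
d8 = 1/120
endpoint = (-35/2, 65/4)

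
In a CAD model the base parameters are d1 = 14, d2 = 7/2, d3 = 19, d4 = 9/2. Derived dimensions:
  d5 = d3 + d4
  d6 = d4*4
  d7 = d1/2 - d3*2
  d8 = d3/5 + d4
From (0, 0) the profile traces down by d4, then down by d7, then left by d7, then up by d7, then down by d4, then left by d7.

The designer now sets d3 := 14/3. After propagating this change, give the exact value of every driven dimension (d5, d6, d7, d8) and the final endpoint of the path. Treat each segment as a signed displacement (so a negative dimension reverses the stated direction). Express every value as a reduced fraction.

Apply edit: d3 := 14/3
  d5 = d3 + d4 = 55/6
  d6 = d4*4 = 18
  d7 = d1/2 - d3*2 = -7/3
  d8 = d3/5 + d4 = 163/30
Walk from origin (0, 0):
  seg 1: down by d4 = 9/2 → (0, -9/2)
  seg 2: down by d7 = -7/3 → (0, -13/6)
  seg 3: left by d7 = -7/3 → (7/3, -13/6)
  seg 4: up by d7 = -7/3 → (7/3, -9/2)
  seg 5: down by d4 = 9/2 → (7/3, -9)
  seg 6: left by d7 = -7/3 → (14/3, -9)

d5 = 55/6
d6 = 18
d7 = -7/3
d8 = 163/30
endpoint = (14/3, -9)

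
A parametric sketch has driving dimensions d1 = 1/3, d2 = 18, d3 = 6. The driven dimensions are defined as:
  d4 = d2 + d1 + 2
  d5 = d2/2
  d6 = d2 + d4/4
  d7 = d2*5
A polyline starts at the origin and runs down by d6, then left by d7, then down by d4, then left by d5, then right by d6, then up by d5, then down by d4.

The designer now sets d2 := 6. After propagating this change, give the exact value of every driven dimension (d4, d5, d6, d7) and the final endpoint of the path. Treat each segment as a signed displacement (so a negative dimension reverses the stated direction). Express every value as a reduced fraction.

Apply edit: d2 := 6
  d4 = d2 + d1 + 2 = 25/3
  d5 = d2/2 = 3
  d6 = d2 + d4/4 = 97/12
  d7 = d2*5 = 30
Walk from origin (0, 0):
  seg 1: down by d6 = 97/12 → (0, -97/12)
  seg 2: left by d7 = 30 → (-30, -97/12)
  seg 3: down by d4 = 25/3 → (-30, -197/12)
  seg 4: left by d5 = 3 → (-33, -197/12)
  seg 5: right by d6 = 97/12 → (-299/12, -197/12)
  seg 6: up by d5 = 3 → (-299/12, -161/12)
  seg 7: down by d4 = 25/3 → (-299/12, -87/4)

d4 = 25/3
d5 = 3
d6 = 97/12
d7 = 30
endpoint = (-299/12, -87/4)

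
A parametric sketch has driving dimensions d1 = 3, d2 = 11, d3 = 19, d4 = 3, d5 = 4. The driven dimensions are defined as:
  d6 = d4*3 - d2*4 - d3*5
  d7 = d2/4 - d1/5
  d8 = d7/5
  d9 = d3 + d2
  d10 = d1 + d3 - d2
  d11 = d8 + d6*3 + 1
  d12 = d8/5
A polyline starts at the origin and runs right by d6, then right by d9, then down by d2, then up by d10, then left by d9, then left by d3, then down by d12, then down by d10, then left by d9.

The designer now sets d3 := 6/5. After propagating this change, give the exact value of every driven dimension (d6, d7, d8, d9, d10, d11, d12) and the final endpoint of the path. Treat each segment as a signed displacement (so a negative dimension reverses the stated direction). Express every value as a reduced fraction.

Apply edit: d3 := 6/5
  d6 = d4*3 - d2*4 - d3*5 = -41
  d7 = d2/4 - d1/5 = 43/20
  d8 = d7/5 = 43/100
  d9 = d3 + d2 = 61/5
  d10 = d1 + d3 - d2 = -34/5
  d11 = d8 + d6*3 + 1 = -12157/100
  d12 = d8/5 = 43/500
Walk from origin (0, 0):
  seg 1: right by d6 = -41 → (-41, 0)
  seg 2: right by d9 = 61/5 → (-144/5, 0)
  seg 3: down by d2 = 11 → (-144/5, -11)
  seg 4: up by d10 = -34/5 → (-144/5, -89/5)
  seg 5: left by d9 = 61/5 → (-41, -89/5)
  seg 6: left by d3 = 6/5 → (-211/5, -89/5)
  seg 7: down by d12 = 43/500 → (-211/5, -8943/500)
  seg 8: down by d10 = -34/5 → (-211/5, -5543/500)
  seg 9: left by d9 = 61/5 → (-272/5, -5543/500)

d6 = -41
d7 = 43/20
d8 = 43/100
d9 = 61/5
d10 = -34/5
d11 = -12157/100
d12 = 43/500
endpoint = (-272/5, -5543/500)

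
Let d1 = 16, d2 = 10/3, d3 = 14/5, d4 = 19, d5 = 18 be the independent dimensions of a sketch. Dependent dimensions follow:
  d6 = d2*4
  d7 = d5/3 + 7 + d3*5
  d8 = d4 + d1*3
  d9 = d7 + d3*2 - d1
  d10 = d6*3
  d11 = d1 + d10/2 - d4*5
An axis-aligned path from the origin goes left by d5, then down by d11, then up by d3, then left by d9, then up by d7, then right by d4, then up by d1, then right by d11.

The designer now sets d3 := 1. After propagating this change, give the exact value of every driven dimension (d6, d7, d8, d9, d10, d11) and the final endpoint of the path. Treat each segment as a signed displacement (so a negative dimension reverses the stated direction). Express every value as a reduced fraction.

d6 = 40/3
d7 = 18
d8 = 67
d9 = 4
d10 = 40
d11 = -59
endpoint = (-62, 94)

Apply edit: d3 := 1
  d6 = d2*4 = 40/3
  d7 = d5/3 + 7 + d3*5 = 18
  d8 = d4 + d1*3 = 67
  d9 = d7 + d3*2 - d1 = 4
  d10 = d6*3 = 40
  d11 = d1 + d10/2 - d4*5 = -59
Walk from origin (0, 0):
  seg 1: left by d5 = 18 → (-18, 0)
  seg 2: down by d11 = -59 → (-18, 59)
  seg 3: up by d3 = 1 → (-18, 60)
  seg 4: left by d9 = 4 → (-22, 60)
  seg 5: up by d7 = 18 → (-22, 78)
  seg 6: right by d4 = 19 → (-3, 78)
  seg 7: up by d1 = 16 → (-3, 94)
  seg 8: right by d11 = -59 → (-62, 94)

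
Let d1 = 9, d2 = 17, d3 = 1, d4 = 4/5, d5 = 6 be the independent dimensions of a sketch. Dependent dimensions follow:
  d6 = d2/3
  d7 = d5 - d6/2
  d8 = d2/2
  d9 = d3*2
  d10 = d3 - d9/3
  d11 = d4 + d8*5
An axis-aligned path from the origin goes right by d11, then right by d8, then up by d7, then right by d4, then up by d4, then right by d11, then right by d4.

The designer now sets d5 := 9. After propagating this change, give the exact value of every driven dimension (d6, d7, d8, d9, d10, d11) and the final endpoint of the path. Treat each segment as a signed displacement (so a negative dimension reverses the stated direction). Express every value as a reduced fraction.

d6 = 17/3
d7 = 37/6
d8 = 17/2
d9 = 2
d10 = 1/3
d11 = 433/10
endpoint = (967/10, 209/30)

Apply edit: d5 := 9
  d6 = d2/3 = 17/3
  d7 = d5 - d6/2 = 37/6
  d8 = d2/2 = 17/2
  d9 = d3*2 = 2
  d10 = d3 - d9/3 = 1/3
  d11 = d4 + d8*5 = 433/10
Walk from origin (0, 0):
  seg 1: right by d11 = 433/10 → (433/10, 0)
  seg 2: right by d8 = 17/2 → (259/5, 0)
  seg 3: up by d7 = 37/6 → (259/5, 37/6)
  seg 4: right by d4 = 4/5 → (263/5, 37/6)
  seg 5: up by d4 = 4/5 → (263/5, 209/30)
  seg 6: right by d11 = 433/10 → (959/10, 209/30)
  seg 7: right by d4 = 4/5 → (967/10, 209/30)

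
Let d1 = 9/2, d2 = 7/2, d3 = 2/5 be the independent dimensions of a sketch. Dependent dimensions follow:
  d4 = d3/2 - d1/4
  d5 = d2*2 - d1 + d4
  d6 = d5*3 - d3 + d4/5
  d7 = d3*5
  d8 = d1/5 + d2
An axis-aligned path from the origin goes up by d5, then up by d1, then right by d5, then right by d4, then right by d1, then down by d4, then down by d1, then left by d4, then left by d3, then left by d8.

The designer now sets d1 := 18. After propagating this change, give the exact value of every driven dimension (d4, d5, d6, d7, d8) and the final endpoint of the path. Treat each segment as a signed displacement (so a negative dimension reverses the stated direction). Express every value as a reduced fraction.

d4 = -43/10
d5 = -153/10
d6 = -1179/25
d7 = 2
d8 = 71/10
endpoint = (-24/5, -11)

Apply edit: d1 := 18
  d4 = d3/2 - d1/4 = -43/10
  d5 = d2*2 - d1 + d4 = -153/10
  d6 = d5*3 - d3 + d4/5 = -1179/25
  d7 = d3*5 = 2
  d8 = d1/5 + d2 = 71/10
Walk from origin (0, 0):
  seg 1: up by d5 = -153/10 → (0, -153/10)
  seg 2: up by d1 = 18 → (0, 27/10)
  seg 3: right by d5 = -153/10 → (-153/10, 27/10)
  seg 4: right by d4 = -43/10 → (-98/5, 27/10)
  seg 5: right by d1 = 18 → (-8/5, 27/10)
  seg 6: down by d4 = -43/10 → (-8/5, 7)
  seg 7: down by d1 = 18 → (-8/5, -11)
  seg 8: left by d4 = -43/10 → (27/10, -11)
  seg 9: left by d3 = 2/5 → (23/10, -11)
  seg 10: left by d8 = 71/10 → (-24/5, -11)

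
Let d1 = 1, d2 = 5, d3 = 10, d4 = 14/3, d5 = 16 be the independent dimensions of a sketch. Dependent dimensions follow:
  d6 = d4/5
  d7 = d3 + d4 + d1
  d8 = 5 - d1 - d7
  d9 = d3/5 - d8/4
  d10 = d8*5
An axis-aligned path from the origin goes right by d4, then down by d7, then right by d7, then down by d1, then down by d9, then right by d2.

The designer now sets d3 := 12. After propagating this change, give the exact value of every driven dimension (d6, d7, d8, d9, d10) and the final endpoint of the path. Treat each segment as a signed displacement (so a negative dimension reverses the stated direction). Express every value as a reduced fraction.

d6 = 14/15
d7 = 53/3
d8 = -41/3
d9 = 349/60
d10 = -205/3
endpoint = (82/3, -1469/60)

Apply edit: d3 := 12
  d6 = d4/5 = 14/15
  d7 = d3 + d4 + d1 = 53/3
  d8 = 5 - d1 - d7 = -41/3
  d9 = d3/5 - d8/4 = 349/60
  d10 = d8*5 = -205/3
Walk from origin (0, 0):
  seg 1: right by d4 = 14/3 → (14/3, 0)
  seg 2: down by d7 = 53/3 → (14/3, -53/3)
  seg 3: right by d7 = 53/3 → (67/3, -53/3)
  seg 4: down by d1 = 1 → (67/3, -56/3)
  seg 5: down by d9 = 349/60 → (67/3, -1469/60)
  seg 6: right by d2 = 5 → (82/3, -1469/60)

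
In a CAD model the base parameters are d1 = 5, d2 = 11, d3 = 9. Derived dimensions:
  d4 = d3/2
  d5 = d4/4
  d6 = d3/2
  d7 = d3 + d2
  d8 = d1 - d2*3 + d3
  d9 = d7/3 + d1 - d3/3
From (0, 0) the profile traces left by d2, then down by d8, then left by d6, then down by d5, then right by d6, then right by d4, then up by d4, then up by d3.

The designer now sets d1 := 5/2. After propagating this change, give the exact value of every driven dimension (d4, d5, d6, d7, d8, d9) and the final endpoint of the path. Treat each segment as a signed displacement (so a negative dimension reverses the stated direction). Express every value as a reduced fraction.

Apply edit: d1 := 5/2
  d4 = d3/2 = 9/2
  d5 = d4/4 = 9/8
  d6 = d3/2 = 9/2
  d7 = d3 + d2 = 20
  d8 = d1 - d2*3 + d3 = -43/2
  d9 = d7/3 + d1 - d3/3 = 37/6
Walk from origin (0, 0):
  seg 1: left by d2 = 11 → (-11, 0)
  seg 2: down by d8 = -43/2 → (-11, 43/2)
  seg 3: left by d6 = 9/2 → (-31/2, 43/2)
  seg 4: down by d5 = 9/8 → (-31/2, 163/8)
  seg 5: right by d6 = 9/2 → (-11, 163/8)
  seg 6: right by d4 = 9/2 → (-13/2, 163/8)
  seg 7: up by d4 = 9/2 → (-13/2, 199/8)
  seg 8: up by d3 = 9 → (-13/2, 271/8)

d4 = 9/2
d5 = 9/8
d6 = 9/2
d7 = 20
d8 = -43/2
d9 = 37/6
endpoint = (-13/2, 271/8)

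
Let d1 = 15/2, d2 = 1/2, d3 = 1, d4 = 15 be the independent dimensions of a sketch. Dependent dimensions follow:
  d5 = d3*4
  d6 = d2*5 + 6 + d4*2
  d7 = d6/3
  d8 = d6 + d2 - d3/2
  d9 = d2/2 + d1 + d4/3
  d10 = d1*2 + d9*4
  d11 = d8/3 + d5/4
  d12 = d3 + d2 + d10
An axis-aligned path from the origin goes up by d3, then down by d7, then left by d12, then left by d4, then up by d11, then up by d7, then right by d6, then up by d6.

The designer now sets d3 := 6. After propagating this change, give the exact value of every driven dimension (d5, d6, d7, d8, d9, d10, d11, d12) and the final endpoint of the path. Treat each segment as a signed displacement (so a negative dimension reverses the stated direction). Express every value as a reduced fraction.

Apply edit: d3 := 6
  d5 = d3*4 = 24
  d6 = d2*5 + 6 + d4*2 = 77/2
  d7 = d6/3 = 77/6
  d8 = d6 + d2 - d3/2 = 36
  d9 = d2/2 + d1 + d4/3 = 51/4
  d10 = d1*2 + d9*4 = 66
  d11 = d8/3 + d5/4 = 18
  d12 = d3 + d2 + d10 = 145/2
Walk from origin (0, 0):
  seg 1: up by d3 = 6 → (0, 6)
  seg 2: down by d7 = 77/6 → (0, -41/6)
  seg 3: left by d12 = 145/2 → (-145/2, -41/6)
  seg 4: left by d4 = 15 → (-175/2, -41/6)
  seg 5: up by d11 = 18 → (-175/2, 67/6)
  seg 6: up by d7 = 77/6 → (-175/2, 24)
  seg 7: right by d6 = 77/2 → (-49, 24)
  seg 8: up by d6 = 77/2 → (-49, 125/2)

d5 = 24
d6 = 77/2
d7 = 77/6
d8 = 36
d9 = 51/4
d10 = 66
d11 = 18
d12 = 145/2
endpoint = (-49, 125/2)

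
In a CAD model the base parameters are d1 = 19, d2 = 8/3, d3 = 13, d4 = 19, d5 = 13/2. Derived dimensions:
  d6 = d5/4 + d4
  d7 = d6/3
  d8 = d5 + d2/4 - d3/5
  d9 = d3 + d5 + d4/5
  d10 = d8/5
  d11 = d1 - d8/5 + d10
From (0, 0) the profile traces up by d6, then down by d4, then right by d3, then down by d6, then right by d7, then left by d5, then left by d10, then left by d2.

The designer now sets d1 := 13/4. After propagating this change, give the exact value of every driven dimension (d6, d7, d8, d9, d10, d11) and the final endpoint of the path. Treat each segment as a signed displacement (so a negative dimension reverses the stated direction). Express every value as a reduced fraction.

d6 = 165/8
d7 = 55/8
d8 = 137/30
d9 = 233/10
d10 = 137/150
d11 = 13/4
endpoint = (1959/200, -19)

Apply edit: d1 := 13/4
  d6 = d5/4 + d4 = 165/8
  d7 = d6/3 = 55/8
  d8 = d5 + d2/4 - d3/5 = 137/30
  d9 = d3 + d5 + d4/5 = 233/10
  d10 = d8/5 = 137/150
  d11 = d1 - d8/5 + d10 = 13/4
Walk from origin (0, 0):
  seg 1: up by d6 = 165/8 → (0, 165/8)
  seg 2: down by d4 = 19 → (0, 13/8)
  seg 3: right by d3 = 13 → (13, 13/8)
  seg 4: down by d6 = 165/8 → (13, -19)
  seg 5: right by d7 = 55/8 → (159/8, -19)
  seg 6: left by d5 = 13/2 → (107/8, -19)
  seg 7: left by d10 = 137/150 → (7477/600, -19)
  seg 8: left by d2 = 8/3 → (1959/200, -19)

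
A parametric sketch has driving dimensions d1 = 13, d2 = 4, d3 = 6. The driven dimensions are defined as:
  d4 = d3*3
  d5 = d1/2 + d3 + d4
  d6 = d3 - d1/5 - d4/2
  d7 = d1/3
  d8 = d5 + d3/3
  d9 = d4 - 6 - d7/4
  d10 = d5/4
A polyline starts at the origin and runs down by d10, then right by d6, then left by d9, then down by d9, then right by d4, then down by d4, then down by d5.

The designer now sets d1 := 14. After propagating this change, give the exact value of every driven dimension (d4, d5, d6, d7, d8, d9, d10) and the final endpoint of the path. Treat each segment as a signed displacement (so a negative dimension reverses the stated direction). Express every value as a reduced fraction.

d4 = 18
d5 = 31
d6 = -29/5
d7 = 14/3
d8 = 33
d9 = 65/6
d10 = 31/4
endpoint = (41/30, -811/12)

Apply edit: d1 := 14
  d4 = d3*3 = 18
  d5 = d1/2 + d3 + d4 = 31
  d6 = d3 - d1/5 - d4/2 = -29/5
  d7 = d1/3 = 14/3
  d8 = d5 + d3/3 = 33
  d9 = d4 - 6 - d7/4 = 65/6
  d10 = d5/4 = 31/4
Walk from origin (0, 0):
  seg 1: down by d10 = 31/4 → (0, -31/4)
  seg 2: right by d6 = -29/5 → (-29/5, -31/4)
  seg 3: left by d9 = 65/6 → (-499/30, -31/4)
  seg 4: down by d9 = 65/6 → (-499/30, -223/12)
  seg 5: right by d4 = 18 → (41/30, -223/12)
  seg 6: down by d4 = 18 → (41/30, -439/12)
  seg 7: down by d5 = 31 → (41/30, -811/12)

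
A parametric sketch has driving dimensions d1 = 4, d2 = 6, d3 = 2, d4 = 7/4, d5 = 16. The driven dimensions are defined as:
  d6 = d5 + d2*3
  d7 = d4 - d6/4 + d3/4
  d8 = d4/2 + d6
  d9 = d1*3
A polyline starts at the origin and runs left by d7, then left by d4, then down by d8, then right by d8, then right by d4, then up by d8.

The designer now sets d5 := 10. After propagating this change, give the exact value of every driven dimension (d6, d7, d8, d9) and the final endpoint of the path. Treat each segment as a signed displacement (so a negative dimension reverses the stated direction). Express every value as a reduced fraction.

d6 = 28
d7 = -19/4
d8 = 231/8
d9 = 12
endpoint = (269/8, 0)

Apply edit: d5 := 10
  d6 = d5 + d2*3 = 28
  d7 = d4 - d6/4 + d3/4 = -19/4
  d8 = d4/2 + d6 = 231/8
  d9 = d1*3 = 12
Walk from origin (0, 0):
  seg 1: left by d7 = -19/4 → (19/4, 0)
  seg 2: left by d4 = 7/4 → (3, 0)
  seg 3: down by d8 = 231/8 → (3, -231/8)
  seg 4: right by d8 = 231/8 → (255/8, -231/8)
  seg 5: right by d4 = 7/4 → (269/8, -231/8)
  seg 6: up by d8 = 231/8 → (269/8, 0)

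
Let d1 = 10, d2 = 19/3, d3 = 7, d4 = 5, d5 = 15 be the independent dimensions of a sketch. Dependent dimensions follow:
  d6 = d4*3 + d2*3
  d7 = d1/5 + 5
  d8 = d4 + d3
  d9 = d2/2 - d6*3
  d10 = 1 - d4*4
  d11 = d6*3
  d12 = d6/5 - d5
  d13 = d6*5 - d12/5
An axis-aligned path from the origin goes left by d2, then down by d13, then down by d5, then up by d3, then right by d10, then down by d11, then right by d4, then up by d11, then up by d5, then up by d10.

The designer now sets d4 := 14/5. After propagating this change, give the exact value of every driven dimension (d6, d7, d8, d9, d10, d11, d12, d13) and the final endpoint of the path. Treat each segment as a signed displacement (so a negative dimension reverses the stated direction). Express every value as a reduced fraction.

Apply edit: d4 := 14/5
  d6 = d4*3 + d2*3 = 137/5
  d7 = d1/5 + 5 = 7
  d8 = d4 + d3 = 49/5
  d9 = d2/2 - d6*3 = -2371/30
  d10 = 1 - d4*4 = -51/5
  d11 = d6*3 = 411/5
  d12 = d6/5 - d5 = -238/25
  d13 = d6*5 - d12/5 = 17363/125
Walk from origin (0, 0):
  seg 1: left by d2 = 19/3 → (-19/3, 0)
  seg 2: down by d13 = 17363/125 → (-19/3, -17363/125)
  seg 3: down by d5 = 15 → (-19/3, -19238/125)
  seg 4: up by d3 = 7 → (-19/3, -18363/125)
  seg 5: right by d10 = -51/5 → (-248/15, -18363/125)
  seg 6: down by d11 = 411/5 → (-248/15, -28638/125)
  seg 7: right by d4 = 14/5 → (-206/15, -28638/125)
  seg 8: up by d11 = 411/5 → (-206/15, -18363/125)
  seg 9: up by d5 = 15 → (-206/15, -16488/125)
  seg 10: up by d10 = -51/5 → (-206/15, -17763/125)

d6 = 137/5
d7 = 7
d8 = 49/5
d9 = -2371/30
d10 = -51/5
d11 = 411/5
d12 = -238/25
d13 = 17363/125
endpoint = (-206/15, -17763/125)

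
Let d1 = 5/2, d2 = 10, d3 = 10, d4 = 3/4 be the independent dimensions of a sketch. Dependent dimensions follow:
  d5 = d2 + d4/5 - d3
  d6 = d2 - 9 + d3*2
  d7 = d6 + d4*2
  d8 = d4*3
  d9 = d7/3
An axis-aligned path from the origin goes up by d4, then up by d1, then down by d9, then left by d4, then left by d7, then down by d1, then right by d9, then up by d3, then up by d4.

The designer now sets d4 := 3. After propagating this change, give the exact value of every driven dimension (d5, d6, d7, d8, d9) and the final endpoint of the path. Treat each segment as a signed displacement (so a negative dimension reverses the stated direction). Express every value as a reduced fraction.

d5 = 3/5
d6 = 21
d7 = 27
d8 = 9
d9 = 9
endpoint = (-21, 7)

Apply edit: d4 := 3
  d5 = d2 + d4/5 - d3 = 3/5
  d6 = d2 - 9 + d3*2 = 21
  d7 = d6 + d4*2 = 27
  d8 = d4*3 = 9
  d9 = d7/3 = 9
Walk from origin (0, 0):
  seg 1: up by d4 = 3 → (0, 3)
  seg 2: up by d1 = 5/2 → (0, 11/2)
  seg 3: down by d9 = 9 → (0, -7/2)
  seg 4: left by d4 = 3 → (-3, -7/2)
  seg 5: left by d7 = 27 → (-30, -7/2)
  seg 6: down by d1 = 5/2 → (-30, -6)
  seg 7: right by d9 = 9 → (-21, -6)
  seg 8: up by d3 = 10 → (-21, 4)
  seg 9: up by d4 = 3 → (-21, 7)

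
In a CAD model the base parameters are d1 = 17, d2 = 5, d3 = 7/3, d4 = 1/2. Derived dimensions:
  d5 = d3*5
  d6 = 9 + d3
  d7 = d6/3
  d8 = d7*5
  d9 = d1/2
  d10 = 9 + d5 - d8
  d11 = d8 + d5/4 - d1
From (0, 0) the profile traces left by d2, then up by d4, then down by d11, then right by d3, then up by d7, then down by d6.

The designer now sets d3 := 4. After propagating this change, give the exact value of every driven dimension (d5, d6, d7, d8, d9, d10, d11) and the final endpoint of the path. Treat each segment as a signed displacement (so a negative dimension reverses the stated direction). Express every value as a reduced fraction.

d5 = 20
d6 = 13
d7 = 13/3
d8 = 65/3
d9 = 17/2
d10 = 22/3
d11 = 29/3
endpoint = (-1, -107/6)

Apply edit: d3 := 4
  d5 = d3*5 = 20
  d6 = 9 + d3 = 13
  d7 = d6/3 = 13/3
  d8 = d7*5 = 65/3
  d9 = d1/2 = 17/2
  d10 = 9 + d5 - d8 = 22/3
  d11 = d8 + d5/4 - d1 = 29/3
Walk from origin (0, 0):
  seg 1: left by d2 = 5 → (-5, 0)
  seg 2: up by d4 = 1/2 → (-5, 1/2)
  seg 3: down by d11 = 29/3 → (-5, -55/6)
  seg 4: right by d3 = 4 → (-1, -55/6)
  seg 5: up by d7 = 13/3 → (-1, -29/6)
  seg 6: down by d6 = 13 → (-1, -107/6)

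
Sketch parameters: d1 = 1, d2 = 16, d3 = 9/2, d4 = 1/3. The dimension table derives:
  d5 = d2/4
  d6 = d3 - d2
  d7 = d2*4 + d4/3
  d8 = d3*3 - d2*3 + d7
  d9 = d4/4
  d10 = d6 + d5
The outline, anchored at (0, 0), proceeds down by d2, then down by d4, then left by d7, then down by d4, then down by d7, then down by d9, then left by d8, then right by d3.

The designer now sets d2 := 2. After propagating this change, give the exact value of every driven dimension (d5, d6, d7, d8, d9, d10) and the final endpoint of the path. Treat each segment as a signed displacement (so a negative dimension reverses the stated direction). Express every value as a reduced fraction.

Apply edit: d2 := 2
  d5 = d2/4 = 1/2
  d6 = d3 - d2 = 5/2
  d7 = d2*4 + d4/3 = 73/9
  d8 = d3*3 - d2*3 + d7 = 281/18
  d9 = d4/4 = 1/12
  d10 = d6 + d5 = 3
Walk from origin (0, 0):
  seg 1: down by d2 = 2 → (0, -2)
  seg 2: down by d4 = 1/3 → (0, -7/3)
  seg 3: left by d7 = 73/9 → (-73/9, -7/3)
  seg 4: down by d4 = 1/3 → (-73/9, -8/3)
  seg 5: down by d7 = 73/9 → (-73/9, -97/9)
  seg 6: down by d9 = 1/12 → (-73/9, -391/36)
  seg 7: left by d8 = 281/18 → (-427/18, -391/36)
  seg 8: right by d3 = 9/2 → (-173/9, -391/36)

d5 = 1/2
d6 = 5/2
d7 = 73/9
d8 = 281/18
d9 = 1/12
d10 = 3
endpoint = (-173/9, -391/36)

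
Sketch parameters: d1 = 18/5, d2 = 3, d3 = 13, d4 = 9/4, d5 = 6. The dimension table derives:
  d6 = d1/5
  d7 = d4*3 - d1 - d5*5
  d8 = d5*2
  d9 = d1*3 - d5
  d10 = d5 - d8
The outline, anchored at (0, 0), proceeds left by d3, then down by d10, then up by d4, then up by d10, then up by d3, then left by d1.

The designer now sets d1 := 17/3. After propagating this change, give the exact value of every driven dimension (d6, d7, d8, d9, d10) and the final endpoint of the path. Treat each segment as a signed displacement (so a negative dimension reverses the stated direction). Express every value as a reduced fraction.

Apply edit: d1 := 17/3
  d6 = d1/5 = 17/15
  d7 = d4*3 - d1 - d5*5 = -347/12
  d8 = d5*2 = 12
  d9 = d1*3 - d5 = 11
  d10 = d5 - d8 = -6
Walk from origin (0, 0):
  seg 1: left by d3 = 13 → (-13, 0)
  seg 2: down by d10 = -6 → (-13, 6)
  seg 3: up by d4 = 9/4 → (-13, 33/4)
  seg 4: up by d10 = -6 → (-13, 9/4)
  seg 5: up by d3 = 13 → (-13, 61/4)
  seg 6: left by d1 = 17/3 → (-56/3, 61/4)

d6 = 17/15
d7 = -347/12
d8 = 12
d9 = 11
d10 = -6
endpoint = (-56/3, 61/4)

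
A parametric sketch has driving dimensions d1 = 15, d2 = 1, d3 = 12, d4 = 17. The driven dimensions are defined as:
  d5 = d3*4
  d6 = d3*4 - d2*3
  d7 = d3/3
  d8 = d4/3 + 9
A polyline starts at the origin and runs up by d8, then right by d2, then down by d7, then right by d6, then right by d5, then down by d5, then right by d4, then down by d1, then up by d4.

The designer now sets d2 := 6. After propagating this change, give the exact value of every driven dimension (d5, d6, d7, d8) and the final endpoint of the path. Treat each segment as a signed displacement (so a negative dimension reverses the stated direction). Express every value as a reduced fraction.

d5 = 48
d6 = 30
d7 = 4
d8 = 44/3
endpoint = (101, -106/3)

Apply edit: d2 := 6
  d5 = d3*4 = 48
  d6 = d3*4 - d2*3 = 30
  d7 = d3/3 = 4
  d8 = d4/3 + 9 = 44/3
Walk from origin (0, 0):
  seg 1: up by d8 = 44/3 → (0, 44/3)
  seg 2: right by d2 = 6 → (6, 44/3)
  seg 3: down by d7 = 4 → (6, 32/3)
  seg 4: right by d6 = 30 → (36, 32/3)
  seg 5: right by d5 = 48 → (84, 32/3)
  seg 6: down by d5 = 48 → (84, -112/3)
  seg 7: right by d4 = 17 → (101, -112/3)
  seg 8: down by d1 = 15 → (101, -157/3)
  seg 9: up by d4 = 17 → (101, -106/3)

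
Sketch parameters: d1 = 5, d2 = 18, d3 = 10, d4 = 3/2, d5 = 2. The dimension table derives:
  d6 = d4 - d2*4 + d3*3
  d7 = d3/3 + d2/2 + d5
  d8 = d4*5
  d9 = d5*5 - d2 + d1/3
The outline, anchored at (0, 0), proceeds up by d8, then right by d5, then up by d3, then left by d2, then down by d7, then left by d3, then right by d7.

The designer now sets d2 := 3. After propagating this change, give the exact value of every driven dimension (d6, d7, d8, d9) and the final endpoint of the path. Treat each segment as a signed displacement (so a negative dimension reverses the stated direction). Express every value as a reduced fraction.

d6 = 39/2
d7 = 41/6
d8 = 15/2
d9 = 26/3
endpoint = (-25/6, 32/3)

Apply edit: d2 := 3
  d6 = d4 - d2*4 + d3*3 = 39/2
  d7 = d3/3 + d2/2 + d5 = 41/6
  d8 = d4*5 = 15/2
  d9 = d5*5 - d2 + d1/3 = 26/3
Walk from origin (0, 0):
  seg 1: up by d8 = 15/2 → (0, 15/2)
  seg 2: right by d5 = 2 → (2, 15/2)
  seg 3: up by d3 = 10 → (2, 35/2)
  seg 4: left by d2 = 3 → (-1, 35/2)
  seg 5: down by d7 = 41/6 → (-1, 32/3)
  seg 6: left by d3 = 10 → (-11, 32/3)
  seg 7: right by d7 = 41/6 → (-25/6, 32/3)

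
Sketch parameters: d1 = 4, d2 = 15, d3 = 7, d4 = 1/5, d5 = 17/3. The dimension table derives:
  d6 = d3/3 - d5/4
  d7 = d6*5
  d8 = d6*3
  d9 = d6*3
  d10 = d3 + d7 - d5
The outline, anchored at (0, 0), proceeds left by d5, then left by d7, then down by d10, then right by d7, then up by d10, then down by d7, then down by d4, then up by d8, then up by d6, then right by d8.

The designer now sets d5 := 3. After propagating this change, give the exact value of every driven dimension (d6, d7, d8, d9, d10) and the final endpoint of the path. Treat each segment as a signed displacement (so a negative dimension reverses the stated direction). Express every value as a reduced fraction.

d6 = 19/12
d7 = 95/12
d8 = 19/4
d9 = 19/4
d10 = 143/12
endpoint = (7/4, -107/60)

Apply edit: d5 := 3
  d6 = d3/3 - d5/4 = 19/12
  d7 = d6*5 = 95/12
  d8 = d6*3 = 19/4
  d9 = d6*3 = 19/4
  d10 = d3 + d7 - d5 = 143/12
Walk from origin (0, 0):
  seg 1: left by d5 = 3 → (-3, 0)
  seg 2: left by d7 = 95/12 → (-131/12, 0)
  seg 3: down by d10 = 143/12 → (-131/12, -143/12)
  seg 4: right by d7 = 95/12 → (-3, -143/12)
  seg 5: up by d10 = 143/12 → (-3, 0)
  seg 6: down by d7 = 95/12 → (-3, -95/12)
  seg 7: down by d4 = 1/5 → (-3, -487/60)
  seg 8: up by d8 = 19/4 → (-3, -101/30)
  seg 9: up by d6 = 19/12 → (-3, -107/60)
  seg 10: right by d8 = 19/4 → (7/4, -107/60)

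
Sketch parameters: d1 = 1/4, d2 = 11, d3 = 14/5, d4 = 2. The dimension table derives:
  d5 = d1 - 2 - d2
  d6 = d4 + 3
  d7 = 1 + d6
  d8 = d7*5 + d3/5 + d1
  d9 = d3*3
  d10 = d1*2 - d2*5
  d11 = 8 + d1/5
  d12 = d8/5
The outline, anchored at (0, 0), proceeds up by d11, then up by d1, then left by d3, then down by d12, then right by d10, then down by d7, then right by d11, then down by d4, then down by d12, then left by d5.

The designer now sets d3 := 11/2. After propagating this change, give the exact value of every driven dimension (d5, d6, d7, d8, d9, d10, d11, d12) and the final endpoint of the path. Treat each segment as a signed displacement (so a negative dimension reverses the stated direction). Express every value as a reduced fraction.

Apply edit: d3 := 11/2
  d5 = d1 - 2 - d2 = -51/4
  d6 = d4 + 3 = 5
  d7 = 1 + d6 = 6
  d8 = d7*5 + d3/5 + d1 = 627/20
  d9 = d3*3 = 33/2
  d10 = d1*2 - d2*5 = -109/2
  d11 = 8 + d1/5 = 161/20
  d12 = d8/5 = 627/100
Walk from origin (0, 0):
  seg 1: up by d11 = 161/20 → (0, 161/20)
  seg 2: up by d1 = 1/4 → (0, 83/10)
  seg 3: left by d3 = 11/2 → (-11/2, 83/10)
  seg 4: down by d12 = 627/100 → (-11/2, 203/100)
  seg 5: right by d10 = -109/2 → (-60, 203/100)
  seg 6: down by d7 = 6 → (-60, -397/100)
  seg 7: right by d11 = 161/20 → (-1039/20, -397/100)
  seg 8: down by d4 = 2 → (-1039/20, -597/100)
  seg 9: down by d12 = 627/100 → (-1039/20, -306/25)
  seg 10: left by d5 = -51/4 → (-196/5, -306/25)

d5 = -51/4
d6 = 5
d7 = 6
d8 = 627/20
d9 = 33/2
d10 = -109/2
d11 = 161/20
d12 = 627/100
endpoint = (-196/5, -306/25)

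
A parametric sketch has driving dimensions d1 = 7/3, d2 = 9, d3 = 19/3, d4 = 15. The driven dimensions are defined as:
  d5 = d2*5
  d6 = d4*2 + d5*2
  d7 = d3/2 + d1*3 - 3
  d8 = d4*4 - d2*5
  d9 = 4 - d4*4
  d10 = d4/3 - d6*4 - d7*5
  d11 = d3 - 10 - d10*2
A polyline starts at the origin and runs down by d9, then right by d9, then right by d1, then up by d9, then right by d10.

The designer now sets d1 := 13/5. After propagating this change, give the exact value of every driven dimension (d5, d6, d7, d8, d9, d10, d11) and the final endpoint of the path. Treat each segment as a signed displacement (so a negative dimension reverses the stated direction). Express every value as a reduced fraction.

d5 = 45
d6 = 120
d7 = 239/30
d8 = 15
d9 = -56
d10 = -3089/6
d11 = 1026
endpoint = (-17047/30, 0)

Apply edit: d1 := 13/5
  d5 = d2*5 = 45
  d6 = d4*2 + d5*2 = 120
  d7 = d3/2 + d1*3 - 3 = 239/30
  d8 = d4*4 - d2*5 = 15
  d9 = 4 - d4*4 = -56
  d10 = d4/3 - d6*4 - d7*5 = -3089/6
  d11 = d3 - 10 - d10*2 = 1026
Walk from origin (0, 0):
  seg 1: down by d9 = -56 → (0, 56)
  seg 2: right by d9 = -56 → (-56, 56)
  seg 3: right by d1 = 13/5 → (-267/5, 56)
  seg 4: up by d9 = -56 → (-267/5, 0)
  seg 5: right by d10 = -3089/6 → (-17047/30, 0)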